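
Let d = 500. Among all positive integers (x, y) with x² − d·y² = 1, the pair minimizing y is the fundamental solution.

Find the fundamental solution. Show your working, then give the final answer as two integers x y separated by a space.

√500 = [22; 2,1,3,2,1,…,1,2,44, …], period ℓ=14 (even) → k=13
i=0: a=22 ⇒ p=22, q=1
i=1: a=2 ⇒ p=45, q=2
…
i=3: a=3 ⇒ p=246, q=11
i=4: a=2 ⇒ p=559, q=25
…
i=6: a=1 ⇒ p=1364, q=61
…
i=9: a=1 ⇒ p=30254, q=1353
…
i=11: a=3 ⇒ p=259205, q=11592
i=12: a=1 ⇒ p=335522, q=15005
i=13: a=2 ⇒ p=930249, q=41602
→ (930249, 41602).  Check: 930249²=865363202001, 500·41602²=865363202000, difference 1.

930249 41602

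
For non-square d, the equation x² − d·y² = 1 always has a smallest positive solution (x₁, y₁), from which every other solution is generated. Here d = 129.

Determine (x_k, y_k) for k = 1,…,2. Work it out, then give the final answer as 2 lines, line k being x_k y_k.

16855 1484
568182049 50025640

√129 = [11; 2,1,3,1,6,1,3,1,2,22, …], period ℓ=10 (even) → k=9
i=0: a=11 ⇒ p=11, q=1
i=1: a=2 ⇒ p=23, q=2
…
i=5: a=6 ⇒ p=1079, q=95
i=6: a=1 ⇒ p=1238, q=109
i=7: a=3 ⇒ p=4793, q=422
i=8: a=1 ⇒ p=6031, q=531
i=9: a=2 ⇒ p=16855, q=1484
→ (16855, 1484).  Check: 16855²=284091025, 129·1484²=284091024, difference 1.
k=2:  x_2 = 16855·16855+129·1484·1484 = 568182049,  y_2 = 16855·1484+1484·16855 = 50025640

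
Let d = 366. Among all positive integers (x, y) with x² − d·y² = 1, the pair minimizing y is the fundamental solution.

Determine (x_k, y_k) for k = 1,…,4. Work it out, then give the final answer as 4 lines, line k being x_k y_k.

907925 47458
1648655611249 86176609300
2993711291685588725 156483795997357542
5436130649005627630680001 284151100961715516031400

√366 = [19; 7,1,1,1,2,12,2,1,1,1,7,38, …], period ℓ=12 (even) → k=11
step 0: (19, 1)  from 19·(1,0) + (0,1)
step 1: (134, 7)  from 7·(19,1) + (1,0)
step 2: (153, 8)  from 1·(134,7) + (19,1)
step 3: (287, 15)  from 1·(153,8) + (134,7)
step 4: (440, 23)  from 1·(287,15) + (153,8)
step 5: (1167, 61)  from 2·(440,23) + (287,15)
…
step 8: (44499, 2326)  from 1·(30055,1571) + (14444,755)
…
step 10: (119053, 6223)  from 1·(74554,3897) + (44499,2326)
step 11: (907925, 47458)  from 7·(119053,6223) + (74554,3897)
fundamental: x₁=907925, y₁=47458  (since 824327805625 − 366·2252261764 = 1)
k=2:  x_2 = 907925·907925+366·47458·47458 = 1648655611249,  y_2 = 907925·47458+47458·907925 = 86176609300
k=3:  x_3 = 907925·1648655611249+366·47458·86176609300 = 2993711291685588725,  y_3 = 907925·86176609300+47458·1648655611249 = 156483795997357542
k=4:  x_4 = 907925·2993711291685588725+366·47458·156483795997357542 = 5436130649005627630680001,  y_4 = 907925·156483795997357542+47458·2993711291685588725 = 284151100961715516031400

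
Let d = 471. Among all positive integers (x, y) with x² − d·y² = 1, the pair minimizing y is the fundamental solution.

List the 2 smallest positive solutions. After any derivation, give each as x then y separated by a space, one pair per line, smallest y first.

d=471: √d = [21; 1,2,2,1,3,…,2,1,42] (ℓ=14, even), read p_13/q_13
step 0: (21, 1)  from 21·(1,0) + (0,1)
step 1: (22, 1)  from 1·(21,1) + (1,0)
step 2: (65, 3)  from 2·(22,1) + (21,1)
step 3: (152, 7)  from 2·(65,3) + (22,1)
step 4: (217, 10)  from 1·(152,7) + (65,3)
step 5: (803, 37)  from 3·(217,10) + (152,7)
step 6: (3429, 158)  from 4·(803,37) + (217,10)
…
step 8: (198665, 9154)  from 4·(48809,2249) + (3429,158)
step 9: (644804, 29711)  from 3·(198665,9154) + (48809,2249)
step 10: (843469, 38865)  from 1·(644804,29711) + (198665,9154)
…
step 12: (5506953, 253747)  from 2·(2331742,107441) + (843469,38865)
step 13: (7838695, 361188)  from 1·(5506953,253747) + (2331742,107441)
(x₁, y₁) = (7838695, 361188);  7838695² − 471·361188² = 1 ✓
n=2: (7838695,361188)∘(7838695,361188) = (7838695·7838695+471·361188·361188, 7838695·361188+361188·7838695) = (122890278606049,5662485139320)

7838695 361188
122890278606049 5662485139320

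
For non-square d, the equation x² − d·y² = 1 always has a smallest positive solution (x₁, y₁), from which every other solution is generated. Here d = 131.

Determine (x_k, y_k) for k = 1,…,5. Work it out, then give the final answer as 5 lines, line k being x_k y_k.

√131 → a₀=11, period (2,4,11,4,2,22); ℓ=6 even so k=5
a_0=11:  p_0=11·1+0=11,  q_0=11·0+1=1
a_1=2:  p_1=2·11+1=23,  q_1=2·1+0=2
a_2=4:  p_2=4·23+11=103,  q_2=4·2+1=9
a_3=11:  p_3=11·103+23=1156,  q_3=11·9+2=101
a_4=4:  p_4=4·1156+103=4727,  q_4=4·101+9=413
a_5=2:  p_5=2·4727+1156=10610,  q_5=2·413+101=927
(x₁, y₁) = (10610, 927);  10610² − 131·927² = 1 ✓
n=2: (10610,927)∘(10610,927) = (10610·10610+131·927·927, 10610·927+927·10610) = (225144199,19670940)
n=3: (225144199,19670940)∘(10610,927) = (10610·225144199+131·927·19670940, 10610·19670940+927·225144199) = (4777559892170,417417345873)
n=4: (4777559892170,417417345873)∘(10610,927) = (10610·4777559892170+131·927·417417345873, 10610·417417345873+927·4777559892170) = (101379820686703201,8857596059754120)
n=5: (101379820686703201,8857596059754120)∘(10610,927) = (10610·101379820686703201+131·927·8857596059754120, 10610·8857596059754120+927·101379820686703201) = (2151279790194282033050,187958187970565080527)

10610 927
225144199 19670940
4777559892170 417417345873
101379820686703201 8857596059754120
2151279790194282033050 187958187970565080527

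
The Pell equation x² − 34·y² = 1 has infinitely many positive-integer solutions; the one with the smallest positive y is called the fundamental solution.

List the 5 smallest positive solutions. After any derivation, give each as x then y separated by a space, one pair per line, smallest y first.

35 6
2449 420
171395 29394
11995201 2057160
839492675 143971806

√34 = [5; 1,4,1,10, …], period ℓ=4 (even) → k=3
i=0: a=5 ⇒ p=5, q=1
i=1: a=1 ⇒ p=6, q=1
i=2: a=4 ⇒ p=29, q=5
i=3: a=1 ⇒ p=35, q=6
(x₁, y₁) = (35, 6);  35² − 34·6² = 1 ✓
(35+6√34)^2 = 2449 + 420√34
(35+6√34)^3 = 171395 + 29394√34
(35+6√34)^4 = 11995201 + 2057160√34
(35+6√34)^5 = 839492675 + 143971806√34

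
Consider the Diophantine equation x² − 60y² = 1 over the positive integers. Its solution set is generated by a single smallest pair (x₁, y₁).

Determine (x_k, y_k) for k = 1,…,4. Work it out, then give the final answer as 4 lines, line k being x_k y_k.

31 4
1921 248
119071 15372
7380481 952816

√60 → a₀=7, period (1,2,1,14); ℓ=4 even so k=3
k=0  a_k=7  p_k/q_k = 7/1
…
k=2  a_k=2  p_k/q_k = 23/3
k=3  a_k=1  p_k/q_k = 31/4
fundamental: x₁=31, y₁=4  (since 961 − 60·16 = 1)
(31+4√60)^2 = 1921 + 248√60
(31+4√60)^3 = 119071 + 15372√60
(31+4√60)^4 = 7380481 + 952816√60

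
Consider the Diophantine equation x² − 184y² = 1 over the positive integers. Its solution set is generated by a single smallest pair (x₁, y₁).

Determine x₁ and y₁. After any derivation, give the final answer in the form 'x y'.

24335 1794

√184 = [13; 1,1,3,2,1,2,1,2,3,1,1,26, …], period ℓ=12 (even) → k=11
step 0: (13, 1)  from 13·(1,0) + (0,1)
…
step 2: (27, 2)  from 1·(14,1) + (13,1)
step 3: (95, 7)  from 3·(27,2) + (14,1)
step 4: (217, 16)  from 2·(95,7) + (27,2)
step 5: (312, 23)  from 1·(217,16) + (95,7)
step 6: (841, 62)  from 2·(312,23) + (217,16)
step 7: (1153, 85)  from 1·(841,62) + (312,23)
step 8: (3147, 232)  from 2·(1153,85) + (841,62)
step 9: (10594, 781)  from 3·(3147,232) + (1153,85)
step 10: (13741, 1013)  from 1·(10594,781) + (3147,232)
step 11: (24335, 1794)  from 1·(13741,1013) + (10594,781)
fundamental: x₁=24335, y₁=1794  (since 592192225 − 184·3218436 = 1)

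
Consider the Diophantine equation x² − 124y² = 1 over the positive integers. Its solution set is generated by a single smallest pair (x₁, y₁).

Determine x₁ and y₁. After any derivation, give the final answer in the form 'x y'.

4620799 414960

√124 = [11; 7,2,1,1,1,…,2,7,22, …], period ℓ=16 (even) → k=15
i=0: a=11 ⇒ p=11, q=1
i=1: a=7 ⇒ p=78, q=7
i=2: a=2 ⇒ p=167, q=15
i=3: a=1 ⇒ p=245, q=22
i=4: a=1 ⇒ p=412, q=37
…
i=7: a=1 ⇒ p=3040, q=273
…
i=9: a=1 ⇒ p=17583, q=1579
i=10: a=3 ⇒ p=67292, q=6043
…
i=12: a=1 ⇒ p=152167, q=13665
i=13: a=1 ⇒ p=237042, q=21287
i=14: a=2 ⇒ p=626251, q=56239
i=15: a=7 ⇒ p=4620799, q=414960
→ (4620799, 414960).  Check: 4620799²=21351783398401, 124·414960²=21351783398400, difference 1.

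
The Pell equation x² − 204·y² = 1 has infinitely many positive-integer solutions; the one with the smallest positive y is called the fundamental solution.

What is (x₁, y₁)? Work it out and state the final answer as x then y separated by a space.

4999 350

√204 = [14; 3,1,1,6,1,1,3,28, …], period ℓ=8 (even) → k=7
step 0: (14, 1)  from 14·(1,0) + (0,1)
step 1: (43, 3)  from 3·(14,1) + (1,0)
…
step 3: (100, 7)  from 1·(57,4) + (43,3)
…
step 6: (1414, 99)  from 1·(757,53) + (657,46)
step 7: (4999, 350)  from 3·(1414,99) + (757,53)
fundamental: x₁=4999, y₁=350  (since 24990001 − 204·122500 = 1)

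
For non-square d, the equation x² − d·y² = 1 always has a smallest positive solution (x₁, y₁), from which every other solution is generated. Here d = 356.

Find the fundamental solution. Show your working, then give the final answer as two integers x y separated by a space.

[18; 1,6,1,1,2,…,6,1,36] for √356; ℓ=14 ⇒ convergent index 13
k=0  a_k=18  p_k/q_k = 18/1
k=1  a_k=1  p_k/q_k = 19/1
…
k=3  a_k=1  p_k/q_k = 151/8
k=4  a_k=1  p_k/q_k = 283/15
…
k=6  a_k=1  p_k/q_k = 1000/53
k=7  a_k=8  p_k/q_k = 8717/462
…
k=9  a_k=2  p_k/q_k = 28151/1492
k=10  a_k=1  p_k/q_k = 37868/2007
k=11  a_k=1  p_k/q_k = 66019/3499
k=12  a_k=6  p_k/q_k = 433982/23001
k=13  a_k=1  p_k/q_k = 500001/26500
fundamental: x₁=500001, y₁=26500  (since 250001000001 − 356·702250000 = 1)

500001 26500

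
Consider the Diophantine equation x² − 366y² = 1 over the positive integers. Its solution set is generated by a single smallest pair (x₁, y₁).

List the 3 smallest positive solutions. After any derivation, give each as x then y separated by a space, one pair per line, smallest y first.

d=366: √d = [19; 7,1,1,1,2,12,2,1,1,1,7,38] (ℓ=12, even), read p_11/q_11
k=0  a_k=19  p_k/q_k = 19/1
…
k=5  a_k=2  p_k/q_k = 1167/61
…
k=7  a_k=2  p_k/q_k = 30055/1571
k=8  a_k=1  p_k/q_k = 44499/2326
k=9  a_k=1  p_k/q_k = 74554/3897
k=10  a_k=1  p_k/q_k = 119053/6223
k=11  a_k=7  p_k/q_k = 907925/47458
→ (907925, 47458).  Check: 907925²=824327805625, 366·47458²=824327805624, difference 1.
(907925+47458√366)^2 = 1648655611249 + 86176609300√366
(907925+47458√366)^3 = 2993711291685588725 + 156483795997357542√366

907925 47458
1648655611249 86176609300
2993711291685588725 156483795997357542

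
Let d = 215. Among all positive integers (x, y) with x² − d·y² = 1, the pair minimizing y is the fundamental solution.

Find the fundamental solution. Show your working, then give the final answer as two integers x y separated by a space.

[14; 1,1,1,28] for √215; ℓ=4 ⇒ convergent index 3
a_0=14:  p_0=14·1+0=14,  q_0=14·0+1=1
a_1=1:  p_1=1·14+1=15,  q_1=1·1+0=1
a_2=1:  p_2=1·15+14=29,  q_2=1·1+1=2
a_3=1:  p_3=1·29+15=44,  q_3=1·2+1=3
(x₁, y₁) = (44, 3);  44² − 215·3² = 1 ✓

44 3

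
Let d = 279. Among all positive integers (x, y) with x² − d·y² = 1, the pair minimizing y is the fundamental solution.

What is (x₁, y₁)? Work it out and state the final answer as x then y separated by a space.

[16; 1,2,2,1,2,2,1,32] for √279; ℓ=8 ⇒ convergent index 7
i=0: a=16 ⇒ p=16, q=1
i=1: a=1 ⇒ p=17, q=1
…
i=5: a=2 ⇒ p=451, q=27
i=6: a=2 ⇒ p=1069, q=64
i=7: a=1 ⇒ p=1520, q=91
(x₁, y₁) = (1520, 91);  1520² − 279·91² = 1 ✓

1520 91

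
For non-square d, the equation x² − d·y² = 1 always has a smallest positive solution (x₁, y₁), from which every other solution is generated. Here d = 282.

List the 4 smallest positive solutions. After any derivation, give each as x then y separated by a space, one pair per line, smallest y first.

√282 → a₀=16, period (1,3,1,4,1,3,1,32); ℓ=8 even so k=7
k=0  a_k=16  p_k/q_k = 16/1
…
k=2  a_k=3  p_k/q_k = 67/4
…
k=5  a_k=1  p_k/q_k = 487/29
k=6  a_k=3  p_k/q_k = 1864/111
k=7  a_k=1  p_k/q_k = 2351/140
fundamental: x₁=2351, y₁=140  (since 5527201 − 282·19600 = 1)
(2351+140√282)^2 = 11054401 + 658280√282
(2351+140√282)^3 = 51977791151 + 3095232420√282
(2351+140√282)^4 = 244399562937601 + 14553782180560√282

2351 140
11054401 658280
51977791151 3095232420
244399562937601 14553782180560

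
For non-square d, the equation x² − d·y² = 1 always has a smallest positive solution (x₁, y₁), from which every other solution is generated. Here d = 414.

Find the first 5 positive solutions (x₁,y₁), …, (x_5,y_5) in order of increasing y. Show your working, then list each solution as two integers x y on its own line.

√414 → a₀=20, period (2,1,7,2,7,1,2,40); ℓ=8 even so k=7
step 0: (20, 1)  from 20·(1,0) + (0,1)
step 1: (41, 2)  from 2·(20,1) + (1,0)
step 2: (61, 3)  from 1·(41,2) + (20,1)
step 3: (468, 23)  from 7·(61,3) + (41,2)
step 4: (997, 49)  from 2·(468,23) + (61,3)
step 5: (7447, 366)  from 7·(997,49) + (468,23)
step 6: (8444, 415)  from 1·(7447,366) + (997,49)
step 7: (24335, 1196)  from 2·(8444,415) + (7447,366)
(x₁, y₁) = (24335, 1196);  24335² − 414·1196² = 1 ✓
(24335+1196√414)^2 = 1184384449 + 58209320√414
(24335+1196√414)^3 = 57643991108495 + 2833047603204√414
(24335+1196√414)^4 = 2805533046066067201 + 137884426789729360√414
(24335+1196√414)^5 = 136545293294391499564175 + 6710835049023080347996√414

24335 1196
1184384449 58209320
57643991108495 2833047603204
2805533046066067201 137884426789729360
136545293294391499564175 6710835049023080347996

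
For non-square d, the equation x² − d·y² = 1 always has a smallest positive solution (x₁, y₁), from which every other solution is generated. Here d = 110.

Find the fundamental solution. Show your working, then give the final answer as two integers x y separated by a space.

21 2

√110 → a₀=10, period (2,20); ℓ=2 even so k=1
a_0=10:  p_0=10·1+0=10,  q_0=10·0+1=1
a_1=2:  p_1=2·10+1=21,  q_1=2·1+0=2
fundamental: x₁=21, y₁=2  (since 441 − 110·4 = 1)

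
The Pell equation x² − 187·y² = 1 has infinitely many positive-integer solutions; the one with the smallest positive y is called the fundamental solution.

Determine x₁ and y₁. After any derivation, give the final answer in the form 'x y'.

1682 123

√187 → a₀=13, period (1,2,13,2,1,26); ℓ=6 even so k=5
k=0  a_k=13  p_k/q_k = 13/1
k=1  a_k=1  p_k/q_k = 14/1
k=2  a_k=2  p_k/q_k = 41/3
k=3  a_k=13  p_k/q_k = 547/40
k=4  a_k=2  p_k/q_k = 1135/83
k=5  a_k=1  p_k/q_k = 1682/123
→ (1682, 123).  Check: 1682²=2829124, 187·123²=2829123, difference 1.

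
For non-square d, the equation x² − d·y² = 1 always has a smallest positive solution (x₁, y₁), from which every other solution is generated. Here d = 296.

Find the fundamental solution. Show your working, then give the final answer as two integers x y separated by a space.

3699 215

√296 → a₀=17, period (4,1,7,1,4,34); ℓ=6 even so k=5
k=0  a_k=17  p_k/q_k = 17/1
k=1  a_k=4  p_k/q_k = 69/4
…
k=3  a_k=7  p_k/q_k = 671/39
k=4  a_k=1  p_k/q_k = 757/44
k=5  a_k=4  p_k/q_k = 3699/215
→ (3699, 215).  Check: 3699²=13682601, 296·215²=13682600, difference 1.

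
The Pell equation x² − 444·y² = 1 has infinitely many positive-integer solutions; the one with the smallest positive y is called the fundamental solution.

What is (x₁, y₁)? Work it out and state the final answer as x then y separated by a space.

√444 → a₀=21, period (14,42); ℓ=2 even so k=1
step 0: (21, 1)  from 21·(1,0) + (0,1)
step 1: (295, 14)  from 14·(21,1) + (1,0)
(x₁, y₁) = (295, 14);  295² − 444·14² = 1 ✓

295 14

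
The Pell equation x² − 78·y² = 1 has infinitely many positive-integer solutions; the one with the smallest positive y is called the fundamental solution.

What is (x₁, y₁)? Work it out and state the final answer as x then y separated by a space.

53 6

√78 = [8; 1,4,1,16, …], period ℓ=4 (even) → k=3
step 0: (8, 1)  from 8·(1,0) + (0,1)
…
step 2: (44, 5)  from 4·(9,1) + (8,1)
step 3: (53, 6)  from 1·(44,5) + (9,1)
fundamental: x₁=53, y₁=6  (since 2809 − 78·36 = 1)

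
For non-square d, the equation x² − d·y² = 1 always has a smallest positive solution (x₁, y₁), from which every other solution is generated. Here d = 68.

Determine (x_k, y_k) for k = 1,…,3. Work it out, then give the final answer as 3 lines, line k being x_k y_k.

[8; 4,16] for √68; ℓ=2 ⇒ convergent index 1
a_0=8:  p_0=8·1+0=8,  q_0=8·0+1=1
a_1=4:  p_1=4·8+1=33,  q_1=4·1+0=4
fundamental: x₁=33, y₁=4  (since 1089 − 68·16 = 1)
k=2:  x_2 = 33·33+68·4·4 = 2177,  y_2 = 33·4+4·33 = 264
k=3:  x_3 = 33·2177+68·4·264 = 143649,  y_3 = 33·264+4·2177 = 17420

33 4
2177 264
143649 17420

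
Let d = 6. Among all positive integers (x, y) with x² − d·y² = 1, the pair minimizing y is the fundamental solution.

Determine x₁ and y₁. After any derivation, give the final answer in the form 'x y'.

5 2

d=6: √d = [2; 2,4] (ℓ=2, even), read p_1/q_1
step 0: (2, 1)  from 2·(1,0) + (0,1)
step 1: (5, 2)  from 2·(2,1) + (1,0)
(x₁, y₁) = (5, 2);  5² − 6·2² = 1 ✓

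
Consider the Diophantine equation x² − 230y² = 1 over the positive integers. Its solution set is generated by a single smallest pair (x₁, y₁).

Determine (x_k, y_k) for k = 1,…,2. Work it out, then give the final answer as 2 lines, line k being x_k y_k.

√230 = [15; 6,30, …], period ℓ=2 (even) → k=1
k=0  a_k=15  p_k/q_k = 15/1
k=1  a_k=6  p_k/q_k = 91/6
→ (91, 6).  Check: 91²=8281, 230·6²=8280, difference 1.
(91+6√230)^2 = 16561 + 1092√230

91 6
16561 1092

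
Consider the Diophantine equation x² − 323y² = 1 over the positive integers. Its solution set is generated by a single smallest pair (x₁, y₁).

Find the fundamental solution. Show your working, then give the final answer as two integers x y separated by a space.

18 1

d=323: √d = [17; 1,34] (ℓ=2, even), read p_1/q_1
k=0  a_k=17  p_k/q_k = 17/1
k=1  a_k=1  p_k/q_k = 18/1
fundamental: x₁=18, y₁=1  (since 324 − 323·1 = 1)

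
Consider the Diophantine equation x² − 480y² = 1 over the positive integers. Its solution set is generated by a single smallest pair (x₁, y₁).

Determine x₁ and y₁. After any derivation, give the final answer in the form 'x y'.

241 11

d=480: √d = [21; 1,9,1,42] (ℓ=4, even), read p_3/q_3
i=0: a=21 ⇒ p=21, q=1
i=1: a=1 ⇒ p=22, q=1
i=2: a=9 ⇒ p=219, q=10
i=3: a=1 ⇒ p=241, q=11
fundamental: x₁=241, y₁=11  (since 58081 − 480·121 = 1)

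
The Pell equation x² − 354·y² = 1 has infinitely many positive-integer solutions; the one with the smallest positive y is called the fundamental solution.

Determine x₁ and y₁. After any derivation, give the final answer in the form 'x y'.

258065 13716

√354 = [18; 1,4,2,2,18,2,2,4,1,36, …], period ℓ=10 (even) → k=9
k=0  a_k=18  p_k/q_k = 18/1
k=1  a_k=1  p_k/q_k = 19/1
k=2  a_k=4  p_k/q_k = 94/5
k=3  a_k=2  p_k/q_k = 207/11
k=4  a_k=2  p_k/q_k = 508/27
k=5  a_k=18  p_k/q_k = 9351/497
…
k=7  a_k=2  p_k/q_k = 47771/2539
k=8  a_k=4  p_k/q_k = 210294/11177
k=9  a_k=1  p_k/q_k = 258065/13716
fundamental: x₁=258065, y₁=13716  (since 66597544225 − 354·188128656 = 1)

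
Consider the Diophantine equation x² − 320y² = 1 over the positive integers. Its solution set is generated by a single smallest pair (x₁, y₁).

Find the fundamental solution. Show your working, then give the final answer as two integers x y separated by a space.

161 9

√320 → a₀=17, period (1,7,1,34); ℓ=4 even so k=3
k=0  a_k=17  p_k/q_k = 17/1
k=1  a_k=1  p_k/q_k = 18/1
k=2  a_k=7  p_k/q_k = 143/8
k=3  a_k=1  p_k/q_k = 161/9
→ (161, 9).  Check: 161²=25921, 320·9²=25920, difference 1.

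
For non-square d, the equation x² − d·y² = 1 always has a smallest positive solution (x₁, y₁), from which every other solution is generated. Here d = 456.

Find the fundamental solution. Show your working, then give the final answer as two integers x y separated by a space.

1025 48

√456 → a₀=21, period (2,1,4,1,2,42); ℓ=6 even so k=5
a_0=21:  p_0=21·1+0=21,  q_0=21·0+1=1
…
a_4=1:  p_4=1·299+64=363,  q_4=1·14+3=17
a_5=2:  p_5=2·363+299=1025,  q_5=2·17+14=48
fundamental: x₁=1025, y₁=48  (since 1050625 − 456·2304 = 1)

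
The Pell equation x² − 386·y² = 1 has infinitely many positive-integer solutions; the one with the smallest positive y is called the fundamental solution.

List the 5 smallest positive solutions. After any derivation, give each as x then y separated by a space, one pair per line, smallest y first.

√386 = [19; 1,1,1,4,1,18,1,4,1,1,1,38, …], period ℓ=12 (even) → k=11
step 0: (19, 1)  from 19·(1,0) + (0,1)
step 1: (20, 1)  from 1·(19,1) + (1,0)
step 2: (39, 2)  from 1·(20,1) + (19,1)
step 3: (59, 3)  from 1·(39,2) + (20,1)
step 4: (275, 14)  from 4·(59,3) + (39,2)
…
step 6: (6287, 320)  from 18·(334,17) + (275,14)
step 7: (6621, 337)  from 1·(6287,320) + (334,17)
step 8: (32771, 1668)  from 4·(6621,337) + (6287,320)
…
step 10: (72163, 3673)  from 1·(39392,2005) + (32771,1668)
step 11: (111555, 5678)  from 1·(72163,3673) + (39392,2005)
→ (111555, 5678).  Check: 111555²=12444518025, 386·5678²=12444518024, difference 1.
k=2:  x_2 = 111555·111555+386·5678·5678 = 24889036049,  y_2 = 111555·5678+5678·111555 = 1266818580
k=3:  x_3 = 111555·24889036049+386·5678·1266818580 = 5552992832780835,  y_3 = 111555·1266818580+5678·24889036049 = 282639893378122
k=4:  x_4 = 111555·5552992832780835+386·5678·282639893378122 = 1238928230896843060801,  y_4 = 111555·282639893378122+5678·5552992832780835 = 63059786610325980840
k=5:  x_5 = 111555·1238928230896843060801+386·5678·63059786610325980840 = 276417277589841662462530275,  y_5 = 111555·63059786610325980840+5678·1238928230896843060801 = 14069268990347189691834278

111555 5678
24889036049 1266818580
5552992832780835 282639893378122
1238928230896843060801 63059786610325980840
276417277589841662462530275 14069268990347189691834278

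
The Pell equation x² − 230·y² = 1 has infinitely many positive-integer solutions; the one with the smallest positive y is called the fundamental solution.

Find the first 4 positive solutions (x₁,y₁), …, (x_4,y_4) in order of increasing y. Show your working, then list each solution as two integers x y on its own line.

91 6
16561 1092
3014011 198738
548533441 36169224

d=230: √d = [15; 6,30] (ℓ=2, even), read p_1/q_1
k=0  a_k=15  p_k/q_k = 15/1
k=1  a_k=6  p_k/q_k = 91/6
(x₁, y₁) = (91, 6);  91² − 230·6² = 1 ✓
(91+6√230)^2 = 16561 + 1092√230
(91+6√230)^3 = 3014011 + 198738√230
(91+6√230)^4 = 548533441 + 36169224√230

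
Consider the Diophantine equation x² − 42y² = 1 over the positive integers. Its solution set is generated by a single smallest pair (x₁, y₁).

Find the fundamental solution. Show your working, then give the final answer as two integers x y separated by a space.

[6; 2,12] for √42; ℓ=2 ⇒ convergent index 1
a_0=6:  p_0=6·1+0=6,  q_0=6·0+1=1
a_1=2:  p_1=2·6+1=13,  q_1=2·1+0=2
→ (13, 2).  Check: 13²=169, 42·2²=168, difference 1.

13 2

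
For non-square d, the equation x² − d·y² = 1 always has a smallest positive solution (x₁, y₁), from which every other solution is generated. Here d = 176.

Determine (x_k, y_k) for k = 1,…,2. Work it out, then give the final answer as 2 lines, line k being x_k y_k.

[13; 3,1,3,26] for √176; ℓ=4 ⇒ convergent index 3
a_0=13:  p_0=13·1+0=13,  q_0=13·0+1=1
…
a_2=1:  p_2=1·40+13=53,  q_2=1·3+1=4
a_3=3:  p_3=3·53+40=199,  q_3=3·4+3=15
fundamental: x₁=199, y₁=15  (since 39601 − 176·225 = 1)
(199+15√176)^2 = 79201 + 5970√176

199 15
79201 5970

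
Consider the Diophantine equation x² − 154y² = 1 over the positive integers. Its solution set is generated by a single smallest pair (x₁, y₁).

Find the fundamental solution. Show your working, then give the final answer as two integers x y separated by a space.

[12; 2,2,3,1,2,1,3,2,2,24] for √154; ℓ=10 ⇒ convergent index 9
i=0: a=12 ⇒ p=12, q=1
i=1: a=2 ⇒ p=25, q=2
i=2: a=2 ⇒ p=62, q=5
i=3: a=3 ⇒ p=211, q=17
i=4: a=1 ⇒ p=273, q=22
i=5: a=2 ⇒ p=757, q=61
i=6: a=1 ⇒ p=1030, q=83
i=7: a=3 ⇒ p=3847, q=310
i=8: a=2 ⇒ p=8724, q=703
i=9: a=2 ⇒ p=21295, q=1716
→ (21295, 1716).  Check: 21295²=453477025, 154·1716²=453477024, difference 1.

21295 1716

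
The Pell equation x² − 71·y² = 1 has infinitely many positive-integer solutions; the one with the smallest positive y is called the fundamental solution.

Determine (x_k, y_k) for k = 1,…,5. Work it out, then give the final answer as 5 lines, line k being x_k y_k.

3480 413
24220799 2874480
168576757560 20006380387
1173294208396801 139244404619040
8166127521864977400 969141036142138013

√71 = [8; 2,2,1,7,1,2,2,16, …], period ℓ=8 (even) → k=7
i=0: a=8 ⇒ p=8, q=1
i=1: a=2 ⇒ p=17, q=2
i=2: a=2 ⇒ p=42, q=5
i=3: a=1 ⇒ p=59, q=7
i=4: a=7 ⇒ p=455, q=54
i=5: a=1 ⇒ p=514, q=61
i=6: a=2 ⇒ p=1483, q=176
i=7: a=2 ⇒ p=3480, q=413
→ (3480, 413).  Check: 3480²=12110400, 71·413²=12110399, difference 1.
n=2: (3480,413)∘(3480,413) = (3480·3480+71·413·413, 3480·413+413·3480) = (24220799,2874480)
n=3: (24220799,2874480)∘(3480,413) = (3480·24220799+71·413·2874480, 3480·2874480+413·24220799) = (168576757560,20006380387)
n=4: (168576757560,20006380387)∘(3480,413) = (3480·168576757560+71·413·20006380387, 3480·20006380387+413·168576757560) = (1173294208396801,139244404619040)
n=5: (1173294208396801,139244404619040)∘(3480,413) = (3480·1173294208396801+71·413·139244404619040, 3480·139244404619040+413·1173294208396801) = (8166127521864977400,969141036142138013)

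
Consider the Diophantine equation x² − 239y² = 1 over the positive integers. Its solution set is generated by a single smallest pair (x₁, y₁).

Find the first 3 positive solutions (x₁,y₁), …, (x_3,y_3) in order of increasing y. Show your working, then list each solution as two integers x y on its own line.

6195120 400729
76759023628799 4965128484960
951062724926484326640 61519133559490389671

√239 → a₀=15, period (2,5,1,2,4,15,4,2,1,5,2,30); ℓ=12 even so k=11
i=0: a=15 ⇒ p=15, q=1
…
i=2: a=5 ⇒ p=170, q=11
…
i=4: a=2 ⇒ p=572, q=37
…
i=7: a=4 ⇒ p=154117, q=9969
i=8: a=2 ⇒ p=346141, q=22390
…
i=10: a=5 ⇒ p=2847431, q=184185
i=11: a=2 ⇒ p=6195120, q=400729
fundamental: x₁=6195120, y₁=400729  (since 38379511814400 − 239·160583731441 = 1)
n=2: (6195120,400729)∘(6195120,400729) = (6195120·6195120+239·400729·400729, 6195120·400729+400729·6195120) = (76759023628799,4965128484960)
n=3: (76759023628799,4965128484960)∘(6195120,400729) = (6195120·76759023628799+239·400729·4965128484960, 6195120·4965128484960+400729·76759023628799) = (951062724926484326640,61519133559490389671)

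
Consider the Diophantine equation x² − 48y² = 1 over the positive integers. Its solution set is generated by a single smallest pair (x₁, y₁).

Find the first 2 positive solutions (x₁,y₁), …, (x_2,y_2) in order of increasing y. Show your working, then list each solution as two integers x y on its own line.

7 1
97 14

√48 → a₀=6, period (1,12); ℓ=2 even so k=1
step 0: (6, 1)  from 6·(1,0) + (0,1)
step 1: (7, 1)  from 1·(6,1) + (1,0)
→ (7, 1).  Check: 7²=49, 48·1²=48, difference 1.
(7+1√48)^2 = 97 + 14√48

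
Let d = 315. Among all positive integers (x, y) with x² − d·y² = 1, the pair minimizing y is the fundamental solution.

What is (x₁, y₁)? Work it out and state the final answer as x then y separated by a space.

√315 → a₀=17, period (1,2,1,34); ℓ=4 even so k=3
k=0  a_k=17  p_k/q_k = 17/1
k=1  a_k=1  p_k/q_k = 18/1
k=2  a_k=2  p_k/q_k = 53/3
k=3  a_k=1  p_k/q_k = 71/4
(x₁, y₁) = (71, 4);  71² − 315·4² = 1 ✓

71 4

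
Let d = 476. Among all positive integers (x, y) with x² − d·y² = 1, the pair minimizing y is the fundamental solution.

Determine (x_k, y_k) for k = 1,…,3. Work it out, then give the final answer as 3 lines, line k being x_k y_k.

[21; 1,4,2,10,2,4,1,42] for √476; ℓ=8 ⇒ convergent index 7
k=0  a_k=21  p_k/q_k = 21/1
…
k=3  a_k=2  p_k/q_k = 240/11
k=4  a_k=10  p_k/q_k = 2509/115
…
k=6  a_k=4  p_k/q_k = 23541/1079
k=7  a_k=1  p_k/q_k = 28799/1320
fundamental: x₁=28799, y₁=1320  (since 829382401 − 476·1742400 = 1)
k=2:  x_2 = 28799·28799+476·1320·1320 = 1658764801,  y_2 = 28799·1320+1320·28799 = 76029360
k=3:  x_3 = 28799·1658764801+476·1320·76029360 = 95541534979199,  y_3 = 28799·76029360+1320·1658764801 = 4379139075960

28799 1320
1658764801 76029360
95541534979199 4379139075960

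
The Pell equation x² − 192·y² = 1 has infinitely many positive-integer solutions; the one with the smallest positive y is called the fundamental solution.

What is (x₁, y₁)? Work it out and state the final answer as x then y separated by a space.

97 7

√192 = [13; 1,5,1,26, …], period ℓ=4 (even) → k=3
k=0  a_k=13  p_k/q_k = 13/1
k=1  a_k=1  p_k/q_k = 14/1
k=2  a_k=5  p_k/q_k = 83/6
k=3  a_k=1  p_k/q_k = 97/7
→ (97, 7).  Check: 97²=9409, 192·7²=9408, difference 1.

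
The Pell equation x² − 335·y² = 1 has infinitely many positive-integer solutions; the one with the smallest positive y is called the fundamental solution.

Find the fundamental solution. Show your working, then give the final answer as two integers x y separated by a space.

√335 = [18; 3,3,3,36, …], period ℓ=4 (even) → k=3
a_0=18:  p_0=18·1+0=18,  q_0=18·0+1=1
…
a_2=3:  p_2=3·55+18=183,  q_2=3·3+1=10
a_3=3:  p_3=3·183+55=604,  q_3=3·10+3=33
→ (604, 33).  Check: 604²=364816, 335·33²=364815, difference 1.

604 33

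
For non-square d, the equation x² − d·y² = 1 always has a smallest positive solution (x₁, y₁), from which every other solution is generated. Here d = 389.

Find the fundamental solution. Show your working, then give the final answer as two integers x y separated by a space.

3287049 166660

d=389: √d = [19; 1,2,1,1,1,1,2,1,38] (ℓ=9, odd), read p_17/q_17
step 0: (19, 1)  from 19·(1,0) + (0,1)
step 1: (20, 1)  from 1·(19,1) + (1,0)
…
step 5: (217, 11)  from 1·(138,7) + (79,4)
…
step 7: (927, 47)  from 2·(355,18) + (217,11)
…
step 14: (556329, 28207)  from 1·(353911,17944) + (202418,10263)
…
step 16: (2376809, 120509)  from 2·(910240,46151) + (556329,28207)
step 17: (3287049, 166660)  from 1·(2376809,120509) + (910240,46151)
(x₁, y₁) = (3287049, 166660);  3287049² − 389·166660² = 1 ✓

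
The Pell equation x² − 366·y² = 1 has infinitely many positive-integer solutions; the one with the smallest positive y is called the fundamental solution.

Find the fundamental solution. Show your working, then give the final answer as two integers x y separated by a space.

907925 47458

[19; 7,1,1,1,2,12,2,1,1,1,7,38] for √366; ℓ=12 ⇒ convergent index 11
a_0=19:  p_0=19·1+0=19,  q_0=19·0+1=1
…
a_3=1:  p_3=1·153+134=287,  q_3=1·8+7=15
a_4=1:  p_4=1·287+153=440,  q_4=1·15+8=23
…
a_7=2:  p_7=2·14444+1167=30055,  q_7=2·755+61=1571
a_8=1:  p_8=1·30055+14444=44499,  q_8=1·1571+755=2326
…
a_10=1:  p_10=1·74554+44499=119053,  q_10=1·3897+2326=6223
a_11=7:  p_11=7·119053+74554=907925,  q_11=7·6223+3897=47458
→ (907925, 47458).  Check: 907925²=824327805625, 366·47458²=824327805624, difference 1.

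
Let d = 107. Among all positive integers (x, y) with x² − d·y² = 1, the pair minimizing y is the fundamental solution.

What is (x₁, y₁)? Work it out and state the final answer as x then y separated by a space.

962 93

√107 → a₀=10, period (2,1,9,1,2,20); ℓ=6 even so k=5
i=0: a=10 ⇒ p=10, q=1
…
i=2: a=1 ⇒ p=31, q=3
i=3: a=9 ⇒ p=300, q=29
i=4: a=1 ⇒ p=331, q=32
i=5: a=2 ⇒ p=962, q=93
→ (962, 93).  Check: 962²=925444, 107·93²=925443, difference 1.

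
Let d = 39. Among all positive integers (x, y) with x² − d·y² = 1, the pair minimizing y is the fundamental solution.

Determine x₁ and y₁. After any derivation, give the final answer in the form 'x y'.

25 4

d=39: √d = [6; 4,12] (ℓ=2, even), read p_1/q_1
a_0=6:  p_0=6·1+0=6,  q_0=6·0+1=1
a_1=4:  p_1=4·6+1=25,  q_1=4·1+0=4
fundamental: x₁=25, y₁=4  (since 625 − 39·16 = 1)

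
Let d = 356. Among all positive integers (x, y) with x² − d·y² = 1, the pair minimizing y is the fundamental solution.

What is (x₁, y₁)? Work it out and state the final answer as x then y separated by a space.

500001 26500

[18; 1,6,1,1,2,…,6,1,36] for √356; ℓ=14 ⇒ convergent index 13
step 0: (18, 1)  from 18·(1,0) + (0,1)
…
step 4: (283, 15)  from 1·(151,8) + (132,7)
…
step 6: (1000, 53)  from 1·(717,38) + (283,15)
…
step 9: (28151, 1492)  from 2·(9717,515) + (8717,462)
…
step 11: (66019, 3499)  from 1·(37868,2007) + (28151,1492)
step 12: (433982, 23001)  from 6·(66019,3499) + (37868,2007)
step 13: (500001, 26500)  from 1·(433982,23001) + (66019,3499)
(x₁, y₁) = (500001, 26500);  500001² − 356·26500² = 1 ✓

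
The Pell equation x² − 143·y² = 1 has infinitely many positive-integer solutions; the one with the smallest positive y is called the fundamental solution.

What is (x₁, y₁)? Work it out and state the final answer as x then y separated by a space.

12 1

d=143: √d = [11; 1,22] (ℓ=2, even), read p_1/q_1
i=0: a=11 ⇒ p=11, q=1
i=1: a=1 ⇒ p=12, q=1
(x₁, y₁) = (12, 1);  12² − 143·1² = 1 ✓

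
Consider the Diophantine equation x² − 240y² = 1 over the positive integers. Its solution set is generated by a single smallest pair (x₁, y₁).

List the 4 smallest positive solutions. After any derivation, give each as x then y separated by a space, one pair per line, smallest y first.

√240 → a₀=15, period (2,30); ℓ=2 even so k=1
step 0: (15, 1)  from 15·(1,0) + (0,1)
step 1: (31, 2)  from 2·(15,1) + (1,0)
(x₁, y₁) = (31, 2);  31² − 240·2² = 1 ✓
k=2:  x_2 = 31·31+240·2·2 = 1921,  y_2 = 31·2+2·31 = 124
k=3:  x_3 = 31·1921+240·2·124 = 119071,  y_3 = 31·124+2·1921 = 7686
k=4:  x_4 = 31·119071+240·2·7686 = 7380481,  y_4 = 31·7686+2·119071 = 476408

31 2
1921 124
119071 7686
7380481 476408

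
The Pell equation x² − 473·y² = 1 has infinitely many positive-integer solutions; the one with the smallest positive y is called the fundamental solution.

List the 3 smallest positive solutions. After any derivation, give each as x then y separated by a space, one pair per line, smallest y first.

87 4
15137 696
2633751 121100

[21; 1,2,1,42] for √473; ℓ=4 ⇒ convergent index 3
a_0=21:  p_0=21·1+0=21,  q_0=21·0+1=1
…
a_2=2:  p_2=2·22+21=65,  q_2=2·1+1=3
a_3=1:  p_3=1·65+22=87,  q_3=1·3+1=4
→ (87, 4).  Check: 87²=7569, 473·4²=7568, difference 1.
k=2:  x_2 = 87·87+473·4·4 = 15137,  y_2 = 87·4+4·87 = 696
k=3:  x_3 = 87·15137+473·4·696 = 2633751,  y_3 = 87·696+4·15137 = 121100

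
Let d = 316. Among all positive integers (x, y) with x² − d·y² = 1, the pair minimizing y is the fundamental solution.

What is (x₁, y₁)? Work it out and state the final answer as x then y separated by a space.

√316 → a₀=17, period (1,3,2,8,2,3,1,34); ℓ=8 even so k=7
k=0  a_k=17  p_k/q_k = 17/1
…
k=3  a_k=2  p_k/q_k = 160/9
k=4  a_k=8  p_k/q_k = 1351/76
k=5  a_k=2  p_k/q_k = 2862/161
k=6  a_k=3  p_k/q_k = 9937/559
k=7  a_k=1  p_k/q_k = 12799/720
fundamental: x₁=12799, y₁=720  (since 163814401 − 316·518400 = 1)

12799 720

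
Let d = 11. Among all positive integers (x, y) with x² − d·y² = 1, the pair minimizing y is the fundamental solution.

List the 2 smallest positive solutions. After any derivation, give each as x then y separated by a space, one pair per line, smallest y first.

10 3
199 60

√11 → a₀=3, period (3,6); ℓ=2 even so k=1
k=0  a_k=3  p_k/q_k = 3/1
k=1  a_k=3  p_k/q_k = 10/3
(x₁, y₁) = (10, 3);  10² − 11·3² = 1 ✓
(10+3√11)^2 = 199 + 60√11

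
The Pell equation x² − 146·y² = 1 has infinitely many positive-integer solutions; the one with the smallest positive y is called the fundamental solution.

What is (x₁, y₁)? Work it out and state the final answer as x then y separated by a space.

145 12

[12; 12,24] for √146; ℓ=2 ⇒ convergent index 1
k=0  a_k=12  p_k/q_k = 12/1
k=1  a_k=12  p_k/q_k = 145/12
→ (145, 12).  Check: 145²=21025, 146·12²=21024, difference 1.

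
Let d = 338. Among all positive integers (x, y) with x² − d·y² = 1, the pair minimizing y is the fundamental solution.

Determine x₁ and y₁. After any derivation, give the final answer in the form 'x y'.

114243 6214

d=338: √d = [18; 2,1,1,2,36] (ℓ=5, odd), read p_9/q_9
k=0  a_k=18  p_k/q_k = 18/1
…
k=2  a_k=1  p_k/q_k = 55/3
k=3  a_k=1  p_k/q_k = 92/5
k=4  a_k=2  p_k/q_k = 239/13
k=5  a_k=36  p_k/q_k = 8696/473
…
k=7  a_k=1  p_k/q_k = 26327/1432
k=8  a_k=1  p_k/q_k = 43958/2391
k=9  a_k=2  p_k/q_k = 114243/6214
(x₁, y₁) = (114243, 6214);  114243² − 338·6214² = 1 ✓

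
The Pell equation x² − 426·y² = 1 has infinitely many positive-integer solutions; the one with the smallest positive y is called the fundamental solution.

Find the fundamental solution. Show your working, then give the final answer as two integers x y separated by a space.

d=426: √d = [20; 1,1,1,3,2,6,2,3,1,1,1,40] (ℓ=12, even), read p_11/q_11
a_0=20:  p_0=20·1+0=20,  q_0=20·0+1=1
…
a_4=3:  p_4=3·62+41=227,  q_4=3·3+2=11
a_5=2:  p_5=2·227+62=516,  q_5=2·11+3=25
…
a_7=2:  p_7=2·3323+516=7162,  q_7=2·161+25=347
…
a_10=1:  p_10=1·31971+24809=56780,  q_10=1·1549+1202=2751
a_11=1:  p_11=1·56780+31971=88751,  q_11=1·2751+1549=4300
(x₁, y₁) = (88751, 4300);  88751² − 426·4300² = 1 ✓

88751 4300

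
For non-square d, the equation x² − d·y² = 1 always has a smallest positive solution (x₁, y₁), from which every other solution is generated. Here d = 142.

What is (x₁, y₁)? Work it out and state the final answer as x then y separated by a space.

143 12

√142 = [11; 1,10,1,22, …], period ℓ=4 (even) → k=3
step 0: (11, 1)  from 11·(1,0) + (0,1)
step 1: (12, 1)  from 1·(11,1) + (1,0)
step 2: (131, 11)  from 10·(12,1) + (11,1)
step 3: (143, 12)  from 1·(131,11) + (12,1)
fundamental: x₁=143, y₁=12  (since 20449 − 142·144 = 1)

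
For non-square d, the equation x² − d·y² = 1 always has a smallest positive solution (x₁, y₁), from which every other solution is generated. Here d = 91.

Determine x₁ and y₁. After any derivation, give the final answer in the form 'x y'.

√91 = [9; 1,1,5,1,5,1,1,18, …], period ℓ=8 (even) → k=7
i=0: a=9 ⇒ p=9, q=1
…
i=2: a=1 ⇒ p=19, q=2
i=3: a=5 ⇒ p=105, q=11
i=4: a=1 ⇒ p=124, q=13
i=5: a=5 ⇒ p=725, q=76
i=6: a=1 ⇒ p=849, q=89
i=7: a=1 ⇒ p=1574, q=165
fundamental: x₁=1574, y₁=165  (since 2477476 − 91·27225 = 1)

1574 165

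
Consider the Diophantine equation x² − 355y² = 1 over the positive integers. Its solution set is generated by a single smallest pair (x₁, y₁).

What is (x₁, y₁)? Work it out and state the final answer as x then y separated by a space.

[18; 1,5,3,3,1,6,1,3,3,5,1,36] for √355; ℓ=12 ⇒ convergent index 11
a_0=18:  p_0=18·1+0=18,  q_0=18·0+1=1
a_1=1:  p_1=1·18+1=19,  q_1=1·1+0=1
…
a_7=1:  p_7=1·10457+1545=12002,  q_7=1·555+82=637
…
a_10=5:  p_10=5·151391+46463=803418,  q_10=5·8035+2466=42641
a_11=1:  p_11=1·803418+151391=954809,  q_11=1·42641+8035=50676
→ (954809, 50676).  Check: 954809²=911660226481, 355·50676²=911660226480, difference 1.

954809 50676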